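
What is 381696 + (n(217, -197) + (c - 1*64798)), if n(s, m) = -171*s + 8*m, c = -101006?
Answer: 177209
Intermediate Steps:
381696 + (n(217, -197) + (c - 1*64798)) = 381696 + ((-171*217 + 8*(-197)) + (-101006 - 1*64798)) = 381696 + ((-37107 - 1576) + (-101006 - 64798)) = 381696 + (-38683 - 165804) = 381696 - 204487 = 177209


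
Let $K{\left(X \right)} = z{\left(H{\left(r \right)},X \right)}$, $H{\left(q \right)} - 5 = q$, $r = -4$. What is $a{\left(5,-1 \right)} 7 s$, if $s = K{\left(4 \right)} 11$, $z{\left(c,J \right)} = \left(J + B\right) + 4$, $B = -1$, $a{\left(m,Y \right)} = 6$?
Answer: $3234$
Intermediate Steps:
$H{\left(q \right)} = 5 + q$
$z{\left(c,J \right)} = 3 + J$ ($z{\left(c,J \right)} = \left(J - 1\right) + 4 = \left(-1 + J\right) + 4 = 3 + J$)
$K{\left(X \right)} = 3 + X$
$s = 77$ ($s = \left(3 + 4\right) 11 = 7 \cdot 11 = 77$)
$a{\left(5,-1 \right)} 7 s = 6 \cdot 7 \cdot 77 = 42 \cdot 77 = 3234$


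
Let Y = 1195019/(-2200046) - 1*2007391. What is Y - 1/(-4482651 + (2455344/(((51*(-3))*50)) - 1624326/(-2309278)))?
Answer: -142874934985058279805242520/71174423081808818339 ≈ -2.0074e+6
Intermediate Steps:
Y = -4416353735005/2200046 (Y = 1195019*(-1/2200046) - 2007391 = -1195019/2200046 - 2007391 = -4416353735005/2200046 ≈ -2.0074e+6)
Y - 1/(-4482651 + (2455344/(((51*(-3))*50)) - 1624326/(-2309278))) = -4416353735005/2200046 - 1/(-4482651 + (2455344/(((51*(-3))*50)) - 1624326/(-2309278))) = -4416353735005/2200046 - 1/(-4482651 + (2455344/((-153*50)) - 1624326*(-1/2309278))) = -4416353735005/2200046 - 1/(-4482651 + (2455344/(-7650) + 812163/1154639)) = -4416353735005/2200046 - 1/(-4482651 + (2455344*(-1/7650) + 812163/1154639)) = -4416353735005/2200046 - 1/(-4482651 + (-8024/25 + 812163/1154639)) = -4416353735005/2200046 - 1/(-4482651 - 9244519261/28865975) = -4416353735005/2200046 - 1/(-129405336218986/28865975) = -4416353735005/2200046 - 1*(-28865975/129405336218986) = -4416353735005/2200046 + 28865975/129405336218986 = -142874934985058279805242520/71174423081808818339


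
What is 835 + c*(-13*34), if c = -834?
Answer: 369463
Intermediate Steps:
835 + c*(-13*34) = 835 - (-10842)*34 = 835 - 834*(-442) = 835 + 368628 = 369463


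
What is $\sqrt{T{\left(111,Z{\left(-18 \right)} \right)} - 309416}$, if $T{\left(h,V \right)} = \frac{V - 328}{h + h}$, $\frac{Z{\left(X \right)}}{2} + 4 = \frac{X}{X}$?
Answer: $\frac{i \sqrt{3812333073}}{111} \approx 556.25 i$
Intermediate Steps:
$Z{\left(X \right)} = -6$ ($Z{\left(X \right)} = -8 + 2 \frac{X}{X} = -8 + 2 \cdot 1 = -8 + 2 = -6$)
$T{\left(h,V \right)} = \frac{-328 + V}{2 h}$
$\sqrt{T{\left(111,Z{\left(-18 \right)} \right)} - 309416} = \sqrt{\frac{-328 - 6}{2 \cdot 111} - 309416} = \sqrt{\frac{1}{2} \cdot \frac{1}{111} \left(-334\right) - 309416} = \sqrt{- \frac{167}{111} - 309416} = \sqrt{- \frac{34345343}{111}} = \frac{i \sqrt{3812333073}}{111}$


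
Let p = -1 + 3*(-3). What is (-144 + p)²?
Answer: 23716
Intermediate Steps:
p = -10 (p = -1 - 9 = -10)
(-144 + p)² = (-144 - 10)² = (-154)² = 23716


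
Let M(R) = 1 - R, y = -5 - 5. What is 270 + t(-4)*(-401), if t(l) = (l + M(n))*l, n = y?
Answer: 11498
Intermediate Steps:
y = -10
n = -10
t(l) = l*(11 + l) (t(l) = (l + (1 - 1*(-10)))*l = (l + (1 + 10))*l = (l + 11)*l = (11 + l)*l = l*(11 + l))
270 + t(-4)*(-401) = 270 - 4*(11 - 4)*(-401) = 270 - 4*7*(-401) = 270 - 28*(-401) = 270 + 11228 = 11498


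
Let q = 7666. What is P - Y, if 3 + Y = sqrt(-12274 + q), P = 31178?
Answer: 31181 - 48*I*sqrt(2) ≈ 31181.0 - 67.882*I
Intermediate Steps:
Y = -3 + 48*I*sqrt(2) (Y = -3 + sqrt(-12274 + 7666) = -3 + sqrt(-4608) = -3 + 48*I*sqrt(2) ≈ -3.0 + 67.882*I)
P - Y = 31178 - (-3 + 48*I*sqrt(2)) = 31178 + (3 - 48*I*sqrt(2)) = 31181 - 48*I*sqrt(2)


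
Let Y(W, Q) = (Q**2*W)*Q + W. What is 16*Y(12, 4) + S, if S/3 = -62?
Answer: 12294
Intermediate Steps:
S = -186 (S = 3*(-62) = -186)
Y(W, Q) = W + W*Q**3 (Y(W, Q) = (W*Q**2)*Q + W = W*Q**3 + W = W + W*Q**3)
16*Y(12, 4) + S = 16*(12*(1 + 4**3)) - 186 = 16*(12*(1 + 64)) - 186 = 16*(12*65) - 186 = 16*780 - 186 = 12480 - 186 = 12294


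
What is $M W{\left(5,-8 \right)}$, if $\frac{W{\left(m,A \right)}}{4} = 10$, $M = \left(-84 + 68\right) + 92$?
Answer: $3040$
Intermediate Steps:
$M = 76$ ($M = -16 + 92 = 76$)
$W{\left(m,A \right)} = 40$ ($W{\left(m,A \right)} = 4 \cdot 10 = 40$)
$M W{\left(5,-8 \right)} = 76 \cdot 40 = 3040$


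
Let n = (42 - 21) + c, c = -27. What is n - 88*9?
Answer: -798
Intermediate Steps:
n = -6 (n = (42 - 21) - 27 = 21 - 27 = -6)
n - 88*9 = -6 - 88*9 = -6 - 792 = -798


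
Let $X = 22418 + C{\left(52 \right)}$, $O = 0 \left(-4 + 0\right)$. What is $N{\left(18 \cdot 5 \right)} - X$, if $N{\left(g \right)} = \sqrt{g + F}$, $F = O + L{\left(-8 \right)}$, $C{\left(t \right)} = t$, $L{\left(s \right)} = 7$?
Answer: $-22470 + \sqrt{97} \approx -22460.0$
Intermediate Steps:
$O = 0$ ($O = 0 \left(-4\right) = 0$)
$X = 22470$ ($X = 22418 + 52 = 22470$)
$F = 7$ ($F = 0 + 7 = 7$)
$N{\left(g \right)} = \sqrt{7 + g}$ ($N{\left(g \right)} = \sqrt{g + 7} = \sqrt{7 + g}$)
$N{\left(18 \cdot 5 \right)} - X = \sqrt{7 + 18 \cdot 5} - 22470 = \sqrt{7 + 90} - 22470 = \sqrt{97} - 22470 = -22470 + \sqrt{97}$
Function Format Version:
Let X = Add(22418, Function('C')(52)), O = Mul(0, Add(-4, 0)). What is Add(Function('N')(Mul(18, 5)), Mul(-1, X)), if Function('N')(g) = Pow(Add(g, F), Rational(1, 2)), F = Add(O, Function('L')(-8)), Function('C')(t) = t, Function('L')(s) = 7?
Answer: Add(-22470, Pow(97, Rational(1, 2))) ≈ -22460.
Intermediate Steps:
O = 0 (O = Mul(0, -4) = 0)
X = 22470 (X = Add(22418, 52) = 22470)
F = 7 (F = Add(0, 7) = 7)
Function('N')(g) = Pow(Add(7, g), Rational(1, 2)) (Function('N')(g) = Pow(Add(g, 7), Rational(1, 2)) = Pow(Add(7, g), Rational(1, 2)))
Add(Function('N')(Mul(18, 5)), Mul(-1, X)) = Add(Pow(Add(7, Mul(18, 5)), Rational(1, 2)), Mul(-1, 22470)) = Add(Pow(Add(7, 90), Rational(1, 2)), -22470) = Add(Pow(97, Rational(1, 2)), -22470) = Add(-22470, Pow(97, Rational(1, 2)))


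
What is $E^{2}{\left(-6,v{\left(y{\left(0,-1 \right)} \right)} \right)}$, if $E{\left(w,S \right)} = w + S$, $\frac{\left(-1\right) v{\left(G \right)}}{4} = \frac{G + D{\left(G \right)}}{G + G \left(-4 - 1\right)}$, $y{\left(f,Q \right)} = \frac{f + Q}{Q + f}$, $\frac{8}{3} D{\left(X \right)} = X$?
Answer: $\frac{1369}{64} \approx 21.391$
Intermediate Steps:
$D{\left(X \right)} = \frac{3 X}{8}$
$y{\left(f,Q \right)} = 1$ ($y{\left(f,Q \right)} = \frac{Q + f}{Q + f} = 1$)
$v{\left(G \right)} = \frac{11}{8}$ ($v{\left(G \right)} = - 4 \frac{G + \frac{3 G}{8}}{G + G \left(-4 - 1\right)} = - 4 \frac{\frac{11}{8} G}{G + G \left(-5\right)} = - 4 \frac{\frac{11}{8} G}{G - 5 G} = - 4 \frac{\frac{11}{8} G}{\left(-4\right) G} = - 4 \frac{11 G}{8} \left(- \frac{1}{4 G}\right) = \left(-4\right) \left(- \frac{11}{32}\right) = \frac{11}{8}$)
$E{\left(w,S \right)} = S + w$
$E^{2}{\left(-6,v{\left(y{\left(0,-1 \right)} \right)} \right)} = \left(\frac{11}{8} - 6\right)^{2} = \left(- \frac{37}{8}\right)^{2} = \frac{1369}{64}$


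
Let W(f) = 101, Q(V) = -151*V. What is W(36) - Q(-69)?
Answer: -10318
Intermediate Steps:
W(36) - Q(-69) = 101 - (-151)*(-69) = 101 - 1*10419 = 101 - 10419 = -10318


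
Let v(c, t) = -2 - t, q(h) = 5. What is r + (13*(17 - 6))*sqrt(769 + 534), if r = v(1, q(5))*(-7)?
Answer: 49 + 143*sqrt(1303) ≈ 5210.9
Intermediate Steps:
r = 49 (r = (-2 - 1*5)*(-7) = (-2 - 5)*(-7) = -7*(-7) = 49)
r + (13*(17 - 6))*sqrt(769 + 534) = 49 + (13*(17 - 6))*sqrt(769 + 534) = 49 + (13*11)*sqrt(1303) = 49 + 143*sqrt(1303)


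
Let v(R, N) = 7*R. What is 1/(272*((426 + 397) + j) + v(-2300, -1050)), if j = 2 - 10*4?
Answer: 1/197420 ≈ 5.0653e-6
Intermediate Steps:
j = -38 (j = 2 - 40 = -38)
1/(272*((426 + 397) + j) + v(-2300, -1050)) = 1/(272*((426 + 397) - 38) + 7*(-2300)) = 1/(272*(823 - 38) - 16100) = 1/(272*785 - 16100) = 1/(213520 - 16100) = 1/197420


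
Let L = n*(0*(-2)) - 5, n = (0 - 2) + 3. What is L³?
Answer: -125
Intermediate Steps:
n = 1 (n = -2 + 3 = 1)
L = -5 (L = 1*(0*(-2)) - 5 = 1*0 - 5 = 0 - 5 = -5)
L³ = (-5)³ = -125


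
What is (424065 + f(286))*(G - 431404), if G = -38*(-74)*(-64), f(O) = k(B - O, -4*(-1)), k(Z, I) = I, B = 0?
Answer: -259263912668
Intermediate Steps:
f(O) = 4 (f(O) = -4*(-1) = 4)
G = -179968 (G = 2812*(-64) = -179968)
(424065 + f(286))*(G - 431404) = (424065 + 4)*(-179968 - 431404) = 424069*(-611372) = -259263912668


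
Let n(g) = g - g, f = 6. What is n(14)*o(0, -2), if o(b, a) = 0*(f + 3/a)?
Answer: 0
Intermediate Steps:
n(g) = 0
o(b, a) = 0 (o(b, a) = 0*(6 + 3/a) = 0)
n(14)*o(0, -2) = 0*0 = 0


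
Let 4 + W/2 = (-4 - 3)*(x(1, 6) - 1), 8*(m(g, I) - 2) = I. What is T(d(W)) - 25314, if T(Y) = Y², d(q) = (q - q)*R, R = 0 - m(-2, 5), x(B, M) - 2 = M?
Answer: -25314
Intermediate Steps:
x(B, M) = 2 + M
m(g, I) = 2 + I/8
W = -106 (W = -8 + 2*((-4 - 3)*((2 + 6) - 1)) = -8 + 2*(-7*(8 - 1)) = -8 + 2*(-7*7) = -8 + 2*(-49) = -8 - 98 = -106)
R = -21/8 (R = 0 - (2 + (⅛)*5) = 0 - (2 + 5/8) = 0 - 1*21/8 = 0 - 21/8 = -21/8 ≈ -2.6250)
d(q) = 0 (d(q) = (q - q)*(-21/8) = 0*(-21/8) = 0)
T(d(W)) - 25314 = 0² - 25314 = 0 - 25314 = -25314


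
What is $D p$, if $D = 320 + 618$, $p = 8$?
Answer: $7504$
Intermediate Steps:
$D = 938$
$D p = 938 \cdot 8 = 7504$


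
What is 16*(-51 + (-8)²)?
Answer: 208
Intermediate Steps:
16*(-51 + (-8)²) = 16*(-51 + 64) = 16*13 = 208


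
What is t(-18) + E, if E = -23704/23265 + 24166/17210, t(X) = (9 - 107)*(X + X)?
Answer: 28254649787/8007813 ≈ 3528.4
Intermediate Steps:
t(X) = -196*X
E = 3085523/8007813 (E = -23704*1/23265 + 24166*(1/17210) = -23704/23265 + 12083/8605 = 3085523/8007813 ≈ 0.38531)
t(-18) + E = -196*(-18) + 3085523/8007813 = 3528 + 3085523/8007813 = 28254649787/8007813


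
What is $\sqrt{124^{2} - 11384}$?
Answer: $2 \sqrt{998} \approx 63.182$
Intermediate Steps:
$\sqrt{124^{2} - 11384} = \sqrt{15376 - 11384} = \sqrt{3992} = 2 \sqrt{998}$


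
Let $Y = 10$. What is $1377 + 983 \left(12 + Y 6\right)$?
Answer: $72153$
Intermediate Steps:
$1377 + 983 \left(12 + Y 6\right) = 1377 + 983 \left(12 + 10 \cdot 6\right) = 1377 + 983 \left(12 + 60\right) = 1377 + 983 \cdot 72 = 1377 + 70776 = 72153$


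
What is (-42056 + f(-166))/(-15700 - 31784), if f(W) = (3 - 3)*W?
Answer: 10514/11871 ≈ 0.88569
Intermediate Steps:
f(W) = 0 (f(W) = 0*W = 0)
(-42056 + f(-166))/(-15700 - 31784) = (-42056 + 0)/(-15700 - 31784) = -42056/(-47484) = -42056*(-1/47484) = 10514/11871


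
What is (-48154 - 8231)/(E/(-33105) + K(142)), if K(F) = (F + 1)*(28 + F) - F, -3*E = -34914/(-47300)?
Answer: -4013244663750/1720175526529 ≈ -2.3330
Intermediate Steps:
E = -529/2150 (E = -(-11638)/(-47300) = -(-11638)*(-1)/47300 = -⅓*1587/2150 = -529/2150 ≈ -0.24605)
K(F) = -F + (1 + F)*(28 + F) (K(F) = (1 + F)*(28 + F) - F = -F + (1 + F)*(28 + F))
(-48154 - 8231)/(E/(-33105) + K(142)) = (-48154 - 8231)/(-529/2150/(-33105) + (28 + 142² + 28*142)) = -56385/(-529/2150*(-1/33105) + (28 + 20164 + 3976)) = -56385/(529/71175750 + 24168) = -56385/1720175526529/71175750 = -56385*71175750/1720175526529 = -4013244663750/1720175526529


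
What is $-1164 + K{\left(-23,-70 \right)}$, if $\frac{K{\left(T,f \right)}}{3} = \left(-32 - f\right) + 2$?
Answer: $-1044$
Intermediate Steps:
$K{\left(T,f \right)} = -90 - 3 f$ ($K{\left(T,f \right)} = 3 \left(\left(-32 - f\right) + 2\right) = 3 \left(-30 - f\right) = -90 - 3 f$)
$-1164 + K{\left(-23,-70 \right)} = -1164 - -120 = -1164 + \left(-90 + 210\right) = -1164 + 120 = -1044$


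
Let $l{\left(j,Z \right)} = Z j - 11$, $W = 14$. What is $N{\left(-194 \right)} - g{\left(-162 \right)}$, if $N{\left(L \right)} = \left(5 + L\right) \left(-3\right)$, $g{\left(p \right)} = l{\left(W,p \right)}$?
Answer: $2846$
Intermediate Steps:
$l{\left(j,Z \right)} = -11 + Z j$
$g{\left(p \right)} = -11 + 14 p$ ($g{\left(p \right)} = -11 + p 14 = -11 + 14 p$)
$N{\left(L \right)} = -15 - 3 L$
$N{\left(-194 \right)} - g{\left(-162 \right)} = \left(-15 - -582\right) - \left(-11 + 14 \left(-162\right)\right) = \left(-15 + 582\right) - \left(-11 - 2268\right) = 567 - -2279 = 567 + 2279 = 2846$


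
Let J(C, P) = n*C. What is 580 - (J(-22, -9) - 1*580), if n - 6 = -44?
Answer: 324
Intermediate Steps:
n = -38 (n = 6 - 44 = -38)
J(C, P) = -38*C
580 - (J(-22, -9) - 1*580) = 580 - (-38*(-22) - 1*580) = 580 - (836 - 580) = 580 - 1*256 = 580 - 256 = 324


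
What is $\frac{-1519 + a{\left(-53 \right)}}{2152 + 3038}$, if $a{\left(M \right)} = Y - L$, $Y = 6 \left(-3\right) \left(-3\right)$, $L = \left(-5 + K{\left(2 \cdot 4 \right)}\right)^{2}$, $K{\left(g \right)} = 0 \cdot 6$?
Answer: $- \frac{149}{519} \approx -0.28709$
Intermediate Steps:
$K{\left(g \right)} = 0$
$L = 25$ ($L = \left(-5 + 0\right)^{2} = \left(-5\right)^{2} = 25$)
$Y = 54$ ($Y = \left(-18\right) \left(-3\right) = 54$)
$a{\left(M \right)} = 29$ ($a{\left(M \right)} = 54 - 25 = 29$)
$\frac{-1519 + a{\left(-53 \right)}}{2152 + 3038} = \frac{-1519 + 29}{2152 + 3038} = - \frac{1490}{5190} = \left(-1490\right) \frac{1}{5190} = - \frac{149}{519}$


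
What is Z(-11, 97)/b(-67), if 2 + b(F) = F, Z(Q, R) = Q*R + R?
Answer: 970/69 ≈ 14.058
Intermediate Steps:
Z(Q, R) = R + Q*R
b(F) = -2 + F
Z(-11, 97)/b(-67) = (97*(1 - 11))/(-2 - 67) = (97*(-10))/(-69) = -970*(-1/69) = 970/69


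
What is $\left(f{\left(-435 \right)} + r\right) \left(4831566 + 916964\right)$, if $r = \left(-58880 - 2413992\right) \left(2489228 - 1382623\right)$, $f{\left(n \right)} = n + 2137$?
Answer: $-15730809333682248740$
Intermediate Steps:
$f{\left(n \right)} = 2137 + n$
$r = -2736492519560$ ($r = \left(-2472872\right) 1106605 = -2736492519560$)
$\left(f{\left(-435 \right)} + r\right) \left(4831566 + 916964\right) = \left(\left(2137 - 435\right) - 2736492519560\right) \left(4831566 + 916964\right) = \left(1702 - 2736492519560\right) 5748530 = \left(-2736492517858\right) 5748530 = -15730809333682248740$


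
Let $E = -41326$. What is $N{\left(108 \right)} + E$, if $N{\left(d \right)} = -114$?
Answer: $-41440$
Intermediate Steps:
$N{\left(108 \right)} + E = -114 - 41326 = -41440$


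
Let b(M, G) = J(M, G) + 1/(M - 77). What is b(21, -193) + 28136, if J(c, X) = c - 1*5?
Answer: 1576511/56 ≈ 28152.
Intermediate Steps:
J(c, X) = -5 + c (J(c, X) = c - 5 = -5 + c)
b(M, G) = -5 + M + 1/(-77 + M) (b(M, G) = (-5 + M) + 1/(M - 77) = (-5 + M) + 1/(-77 + M) = -5 + M + 1/(-77 + M))
b(21, -193) + 28136 = (386 + 21² - 82*21)/(-77 + 21) + 28136 = (386 + 441 - 1722)/(-56) + 28136 = -1/56*(-895) + 28136 = 895/56 + 28136 = 1576511/56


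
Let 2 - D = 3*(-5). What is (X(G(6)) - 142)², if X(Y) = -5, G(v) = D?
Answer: 21609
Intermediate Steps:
D = 17 (D = 2 - 3*(-5) = 2 - 1*(-15) = 2 + 15 = 17)
G(v) = 17
(X(G(6)) - 142)² = (-5 - 142)² = (-147)² = 21609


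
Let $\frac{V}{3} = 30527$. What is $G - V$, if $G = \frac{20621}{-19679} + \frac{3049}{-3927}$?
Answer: $- \frac{643406248501}{7025403} \approx -91583.0$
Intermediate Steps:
$V = 91581$ ($V = 3 \cdot 30527 = 91581$)
$G = - \frac{12816358}{7025403}$ ($G = 20621 \left(- \frac{1}{19679}\right) + 3049 \left(- \frac{1}{3927}\right) = - \frac{20621}{19679} - \frac{3049}{3927} = - \frac{12816358}{7025403} \approx -1.8243$)
$G - V = - \frac{12816358}{7025403} - 91581 = - \frac{643406248501}{7025403}$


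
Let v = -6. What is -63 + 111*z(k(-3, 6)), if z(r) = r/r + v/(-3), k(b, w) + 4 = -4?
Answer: 270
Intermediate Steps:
k(b, w) = -8 (k(b, w) = -4 - 4 = -8)
z(r) = 3 (z(r) = r/r - 6/(-3) = 1 - 6*(-⅓) = 1 + 2 = 3)
-63 + 111*z(k(-3, 6)) = -63 + 111*3 = -63 + 333 = 270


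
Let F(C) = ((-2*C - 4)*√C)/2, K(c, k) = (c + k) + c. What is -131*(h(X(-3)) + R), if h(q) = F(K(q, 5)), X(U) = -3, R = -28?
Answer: 3668 + 131*I ≈ 3668.0 + 131.0*I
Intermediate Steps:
K(c, k) = k + 2*c
F(C) = √C*(-4 - 2*C)/2 (F(C) = ((-4 - 2*C)*√C)*(½) = (√C*(-4 - 2*C))*(½) = √C*(-4 - 2*C)/2)
h(q) = √(5 + 2*q)*(-7 - 2*q) (h(q) = √(5 + 2*q)*(-2 - (5 + 2*q)) = √(5 + 2*q)*(-2 + (-5 - 2*q)) = √(5 + 2*q)*(-7 - 2*q))
-131*(h(X(-3)) + R) = -131*(√(5 + 2*(-3))*(-7 - 2*(-3)) - 28) = -131*(√(5 - 6)*(-7 + 6) - 28) = -131*(√(-1)*(-1) - 28) = -131*(I*(-1) - 28) = -131*(-I - 28) = -131*(-28 - I) = 3668 + 131*I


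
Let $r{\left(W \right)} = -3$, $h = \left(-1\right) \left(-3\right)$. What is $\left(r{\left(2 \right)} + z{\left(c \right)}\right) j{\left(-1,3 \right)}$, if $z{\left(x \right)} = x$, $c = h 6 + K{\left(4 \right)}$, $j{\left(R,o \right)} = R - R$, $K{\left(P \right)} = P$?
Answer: $0$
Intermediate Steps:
$h = 3$
$j{\left(R,o \right)} = 0$
$c = 22$ ($c = 3 \cdot 6 + 4 = 18 + 4 = 22$)
$\left(r{\left(2 \right)} + z{\left(c \right)}\right) j{\left(-1,3 \right)} = \left(-3 + 22\right) 0 = 19 \cdot 0 = 0$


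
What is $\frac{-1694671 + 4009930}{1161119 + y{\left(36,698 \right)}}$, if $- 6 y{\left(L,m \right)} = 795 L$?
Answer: $\frac{2315259}{1156349} \approx 2.0022$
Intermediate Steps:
$y{\left(L,m \right)} = - \frac{265 L}{2}$ ($y{\left(L,m \right)} = - \frac{795 L}{6} = - \frac{265 L}{2}$)
$\frac{-1694671 + 4009930}{1161119 + y{\left(36,698 \right)}} = \frac{-1694671 + 4009930}{1161119 - 4770} = \frac{2315259}{1161119 - 4770} = \frac{2315259}{1156349}$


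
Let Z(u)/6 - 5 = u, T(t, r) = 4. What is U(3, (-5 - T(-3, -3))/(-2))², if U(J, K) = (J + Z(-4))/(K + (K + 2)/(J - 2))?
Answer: 81/121 ≈ 0.66942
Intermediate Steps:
Z(u) = 30 + 6*u
U(J, K) = (6 + J)/(K + (2 + K)/(-2 + J)) (U(J, K) = (J + (30 + 6*(-4)))/(K + (K + 2)/(J - 2)) = (J + (30 - 24))/(K + (2 + K)/(-2 + J)) = (J + 6)/(K + (2 + K)/(-2 + J)) = (6 + J)/(K + (2 + K)/(-2 + J)))
U(3, (-5 - T(-3, -3))/(-2))² = ((-12 + 3² + 4*3)/(2 - (-5 - 1*4)/(-2) + 3*((-5 - 1*4)/(-2))))² = ((-12 + 9 + 12)/(2 - (-5 - 4)*(-1)/2 + 3*((-5 - 4)*(-½))))² = (9/(2 - (-9)*(-1)/2 + 3*(-9*(-½))))² = (9/(2 - 1*9/2 + 3*(9/2)))² = (9/(2 - 9/2 + 27/2))² = (9/11)² = 81/121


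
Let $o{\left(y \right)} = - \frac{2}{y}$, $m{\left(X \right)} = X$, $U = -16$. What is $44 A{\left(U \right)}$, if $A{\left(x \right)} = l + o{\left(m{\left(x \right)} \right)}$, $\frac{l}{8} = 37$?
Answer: $\frac{26059}{2} \approx 13030.0$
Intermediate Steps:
$l = 296$ ($l = 8 \cdot 37 = 296$)
$A{\left(x \right)} = 296 - \frac{2}{x}$
$44 A{\left(U \right)} = 44 \left(296 - \frac{2}{-16}\right) = 44 \left(296 - - \frac{1}{8}\right) = 44 \left(296 + \frac{1}{8}\right) = 44 \cdot \frac{2369}{8} = \frac{26059}{2}$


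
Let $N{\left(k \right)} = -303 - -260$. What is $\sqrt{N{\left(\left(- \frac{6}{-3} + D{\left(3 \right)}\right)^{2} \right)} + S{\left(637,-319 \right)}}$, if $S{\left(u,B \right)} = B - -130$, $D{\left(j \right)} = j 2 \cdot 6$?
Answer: $2 i \sqrt{58} \approx 15.232 i$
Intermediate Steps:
$D{\left(j \right)} = 12 j$ ($D{\left(j \right)} = 2 j 6 = 12 j$)
$N{\left(k \right)} = -43$ ($N{\left(k \right)} = -303 + 260 = -43$)
$S{\left(u,B \right)} = 130 + B$ ($S{\left(u,B \right)} = B + 130 = 130 + B$)
$\sqrt{N{\left(\left(- \frac{6}{-3} + D{\left(3 \right)}\right)^{2} \right)} + S{\left(637,-319 \right)}} = \sqrt{-43 + \left(130 - 319\right)} = \sqrt{-43 - 189} = \sqrt{-232} = 2 i \sqrt{58}$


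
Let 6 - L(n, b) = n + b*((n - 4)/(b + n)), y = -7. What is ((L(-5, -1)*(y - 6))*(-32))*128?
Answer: 665600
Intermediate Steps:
L(n, b) = 6 - n - b*(-4 + n)/(b + n) (L(n, b) = 6 - (n + b*((n - 4)/(b + n))) = 6 - (n + b*((-4 + n)/(b + n))) = 6 - (n + b*(-4 + n)/(b + n)) = 6 + (-n - b*(-4 + n)/(b + n)) = 6 - n - b*(-4 + n)/(b + n))
((L(-5, -1)*(y - 6))*(-32))*128 = ((((-1*(-5)**2 + 6*(-5) + 10*(-1) - 2*(-1)*(-5))/(-1 - 5))*(-7 - 6))*(-32))*128 = ((((-1*25 - 30 - 10 - 10)/(-6))*(-13))*(-32))*128 = ((-(-25 - 30 - 10 - 10)/6*(-13))*(-32))*128 = ((-1/6*(-75)*(-13))*(-32))*128 = (((25/2)*(-13))*(-32))*128 = -325/2*(-32)*128 = 5200*128 = 665600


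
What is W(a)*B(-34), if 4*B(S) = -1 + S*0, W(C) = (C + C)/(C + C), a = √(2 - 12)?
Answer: -¼ ≈ -0.25000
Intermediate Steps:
a = I*√10 (a = √(-10) = I*√10 ≈ 3.1623*I)
W(C) = 1 (W(C) = (2*C)/((2*C)) = (2*C)*(1/(2*C)) = 1)
B(S) = -¼ (B(S) = (-1 + S*0)/4 = (-1 + 0)/4 = (¼)*(-1) = -¼)
W(a)*B(-34) = 1*(-¼) = -¼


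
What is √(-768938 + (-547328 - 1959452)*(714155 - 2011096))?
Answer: 27*√4459732498 ≈ 1.8031e+6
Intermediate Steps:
√(-768938 + (-547328 - 1959452)*(714155 - 2011096)) = √(-768938 - 2506780*(-1296941)) = √(-768938 + 3251145759980) = √3251144991042 = 27*√4459732498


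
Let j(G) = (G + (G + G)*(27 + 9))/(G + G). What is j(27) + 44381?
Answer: 88835/2 ≈ 44418.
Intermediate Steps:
j(G) = 73/2 (j(G) = (G + (2*G)*36)/((2*G)) = (G + 72*G)*(1/(2*G)) = (73*G)*(1/(2*G)) = 73/2)
j(27) + 44381 = 73/2 + 44381 = 88835/2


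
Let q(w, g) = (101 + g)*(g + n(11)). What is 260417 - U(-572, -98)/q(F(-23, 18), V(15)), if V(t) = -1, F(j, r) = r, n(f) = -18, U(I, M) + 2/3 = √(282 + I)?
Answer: 742188449/2850 + I*√290/1900 ≈ 2.6042e+5 + 0.0089628*I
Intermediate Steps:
U(I, M) = -⅔ + √(282 + I)
q(w, g) = (-18 + g)*(101 + g) (q(w, g) = (101 + g)*(g - 18) = (101 + g)*(-18 + g) = (-18 + g)*(101 + g))
260417 - U(-572, -98)/q(F(-23, 18), V(15)) = 260417 - (-⅔ + √(282 - 572))/(-1818 + (-1)² + 83*(-1)) = 260417 - (-⅔ + √(-290))/(-1818 + 1 - 83) = 260417 - (-⅔ + I*√290)/(-1900) = 260417 - (-⅔ + I*√290)*(-1)/1900 = 260417 - (1/2850 - I*√290/1900) = 260417 + (-1/2850 + I*√290/1900) = 742188449/2850 + I*√290/1900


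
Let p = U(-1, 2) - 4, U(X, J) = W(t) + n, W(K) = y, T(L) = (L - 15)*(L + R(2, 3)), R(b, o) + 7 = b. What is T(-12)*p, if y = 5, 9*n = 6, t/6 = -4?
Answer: 765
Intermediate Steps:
t = -24 (t = 6*(-4) = -24)
R(b, o) = -7 + b
n = ⅔ (n = (⅑)*6 = ⅔ ≈ 0.66667)
T(L) = (-15 + L)*(-5 + L) (T(L) = (L - 15)*(L + (-7 + 2)) = (-15 + L)*(L - 5) = (-15 + L)*(-5 + L))
W(K) = 5
U(X, J) = 17/3 (U(X, J) = 5 + ⅔ = 17/3)
p = 5/3 (p = 17/3 - 4 = 5/3 ≈ 1.6667)
T(-12)*p = (75 + (-12)² - 20*(-12))*(5/3) = (75 + 144 + 240)*(5/3) = 459*(5/3) = 765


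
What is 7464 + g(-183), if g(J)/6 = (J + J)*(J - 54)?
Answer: 527916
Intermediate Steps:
g(J) = 12*J*(-54 + J) (g(J) = 6*((J + J)*(J - 54)) = 6*((2*J)*(-54 + J)) = 6*(2*J*(-54 + J)) = 12*J*(-54 + J))
7464 + g(-183) = 7464 + 12*(-183)*(-54 - 183) = 7464 + 12*(-183)*(-237) = 7464 + 520452 = 527916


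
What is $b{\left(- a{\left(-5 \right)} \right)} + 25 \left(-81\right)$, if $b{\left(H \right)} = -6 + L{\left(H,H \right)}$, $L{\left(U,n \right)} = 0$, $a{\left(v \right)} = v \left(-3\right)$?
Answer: $-2031$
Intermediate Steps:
$a{\left(v \right)} = - 3 v$
$b{\left(H \right)} = -6$ ($b{\left(H \right)} = -6 + 0 = -6$)
$b{\left(- a{\left(-5 \right)} \right)} + 25 \left(-81\right) = -6 + 25 \left(-81\right) = -6 - 2025 = -2031$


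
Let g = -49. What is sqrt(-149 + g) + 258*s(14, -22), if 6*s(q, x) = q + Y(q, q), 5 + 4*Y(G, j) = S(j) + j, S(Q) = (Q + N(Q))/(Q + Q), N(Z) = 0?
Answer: 5633/8 + 3*I*sqrt(22) ≈ 704.13 + 14.071*I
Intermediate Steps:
S(Q) = 1/2 (S(Q) = (Q + 0)/(Q + Q) = Q/((2*Q)) = Q*(1/(2*Q)) = 1/2)
Y(G, j) = -9/8 + j/4 (Y(G, j) = -5/4 + (1/2 + j)/4 = -5/4 + (1/8 + j/4) = -9/8 + j/4)
s(q, x) = -3/16 + 5*q/24 (s(q, x) = (q + (-9/8 + q/4))/6 = (-9/8 + 5*q/4)/6 = -3/16 + 5*q/24)
sqrt(-149 + g) + 258*s(14, -22) = sqrt(-149 - 49) + 258*(-3/16 + (5/24)*14) = sqrt(-198) + 258*(-3/16 + 35/12) = 3*I*sqrt(22) + 258*(131/48) = 3*I*sqrt(22) + 5633/8 = 5633/8 + 3*I*sqrt(22)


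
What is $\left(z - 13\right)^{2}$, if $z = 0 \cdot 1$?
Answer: $169$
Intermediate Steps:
$z = 0$
$\left(z - 13\right)^{2} = \left(0 - 13\right)^{2} = \left(-13\right)^{2} = 169$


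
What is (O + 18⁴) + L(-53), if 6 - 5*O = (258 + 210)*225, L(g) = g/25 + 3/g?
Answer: 111187406/1325 ≈ 83915.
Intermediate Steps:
L(g) = 3/g + g/25 (L(g) = g*(1/25) + 3/g = g/25 + 3/g = 3/g + g/25)
O = -105294/5 (O = 6/5 - (258 + 210)*225/5 = 6/5 - 468*225/5 = 6/5 - ⅕*105300 = 6/5 - 21060 = -105294/5 ≈ -21059.)
(O + 18⁴) + L(-53) = (-105294/5 + 18⁴) + (3/(-53) + (1/25)*(-53)) = (-105294/5 + 104976) + (3*(-1/53) - 53/25) = 419586/5 + (-3/53 - 53/25) = 419586/5 - 2884/1325 = 111187406/1325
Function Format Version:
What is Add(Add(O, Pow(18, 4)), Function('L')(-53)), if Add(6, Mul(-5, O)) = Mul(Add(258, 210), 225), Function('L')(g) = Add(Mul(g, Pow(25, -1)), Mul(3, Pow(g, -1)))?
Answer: Rational(111187406, 1325) ≈ 83915.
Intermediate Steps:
Function('L')(g) = Add(Mul(3, Pow(g, -1)), Mul(Rational(1, 25), g)) (Function('L')(g) = Add(Mul(g, Rational(1, 25)), Mul(3, Pow(g, -1))) = Add(Mul(Rational(1, 25), g), Mul(3, Pow(g, -1))) = Add(Mul(3, Pow(g, -1)), Mul(Rational(1, 25), g)))
O = Rational(-105294, 5) (O = Add(Rational(6, 5), Mul(Rational(-1, 5), Mul(Add(258, 210), 225))) = Add(Rational(6, 5), Mul(Rational(-1, 5), Mul(468, 225))) = Add(Rational(6, 5), Mul(Rational(-1, 5), 105300)) = Add(Rational(6, 5), -21060) = Rational(-105294, 5) ≈ -21059.)
Add(Add(O, Pow(18, 4)), Function('L')(-53)) = Add(Add(Rational(-105294, 5), Pow(18, 4)), Add(Mul(3, Pow(-53, -1)), Mul(Rational(1, 25), -53))) = Add(Add(Rational(-105294, 5), 104976), Add(Mul(3, Rational(-1, 53)), Rational(-53, 25))) = Add(Rational(419586, 5), Add(Rational(-3, 53), Rational(-53, 25))) = Add(Rational(419586, 5), Rational(-2884, 1325)) = Rational(111187406, 1325)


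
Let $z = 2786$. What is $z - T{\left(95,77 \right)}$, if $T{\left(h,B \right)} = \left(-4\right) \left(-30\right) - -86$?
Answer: $2580$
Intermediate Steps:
$T{\left(h,B \right)} = 206$ ($T{\left(h,B \right)} = 120 + 86 = 206$)
$z - T{\left(95,77 \right)} = 2786 - 206 = 2580$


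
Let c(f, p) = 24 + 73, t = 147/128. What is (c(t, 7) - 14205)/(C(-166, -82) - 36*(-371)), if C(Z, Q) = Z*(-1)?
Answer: -7054/6761 ≈ -1.0433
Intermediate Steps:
C(Z, Q) = -Z
t = 147/128 (t = 147*(1/128) = 147/128 ≈ 1.1484)
c(f, p) = 97
(c(t, 7) - 14205)/(C(-166, -82) - 36*(-371)) = (97 - 14205)/(-1*(-166) - 36*(-371)) = -14108/(166 + 13356) = -14108/13522 = -14108*1/13522 = -7054/6761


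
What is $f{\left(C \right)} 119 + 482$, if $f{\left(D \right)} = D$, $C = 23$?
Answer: $3219$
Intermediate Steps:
$f{\left(C \right)} 119 + 482 = 23 \cdot 119 + 482 = 2737 + 482 = 3219$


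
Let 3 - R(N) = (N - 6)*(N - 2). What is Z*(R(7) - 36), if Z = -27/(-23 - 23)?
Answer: -513/23 ≈ -22.304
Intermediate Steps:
R(N) = 3 - (-6 + N)*(-2 + N) (R(N) = 3 - (N - 6)*(N - 2) = 3 - (-6 + N)*(-2 + N))
Z = 27/46 (Z = -27/(-46) = -27*(-1/46) = 27/46 ≈ 0.58696)
Z*(R(7) - 36) = 27*((-9 - 1*7**2 + 8*7) - 36)/46 = 27*((-9 - 1*49 + 56) - 36)/46 = 27*((-9 - 49 + 56) - 36)/46 = 27*(-2 - 36)/46 = (27/46)*(-38) = -513/23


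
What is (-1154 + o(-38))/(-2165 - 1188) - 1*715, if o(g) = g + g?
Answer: -2396165/3353 ≈ -714.63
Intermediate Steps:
o(g) = 2*g
(-1154 + o(-38))/(-2165 - 1188) - 1*715 = (-1154 + 2*(-38))/(-2165 - 1188) - 1*715 = (-1154 - 76)/(-3353) - 715 = -1230*(-1/3353) - 715 = 1230/3353 - 715 = -2396165/3353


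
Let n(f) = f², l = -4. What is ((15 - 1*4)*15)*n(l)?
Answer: 2640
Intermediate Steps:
((15 - 1*4)*15)*n(l) = ((15 - 1*4)*15)*(-4)² = ((15 - 4)*15)*16 = (11*15)*16 = 165*16 = 2640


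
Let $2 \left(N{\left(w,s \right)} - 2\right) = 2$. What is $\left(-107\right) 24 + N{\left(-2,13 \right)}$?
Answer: $-2565$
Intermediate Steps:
$N{\left(w,s \right)} = 3$ ($N{\left(w,s \right)} = 2 + \frac{1}{2} \cdot 2 = 2 + 1 = 3$)
$\left(-107\right) 24 + N{\left(-2,13 \right)} = \left(-107\right) 24 + 3 = -2568 + 3 = -2565$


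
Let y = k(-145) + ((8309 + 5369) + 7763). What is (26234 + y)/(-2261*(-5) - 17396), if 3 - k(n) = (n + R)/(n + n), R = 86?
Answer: -13826561/1766390 ≈ -7.8276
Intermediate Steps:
k(n) = 3 - (86 + n)/(2*n) (k(n) = 3 - (n + 86)/(n + n) = 3 - (86 + n)/(2*n))
y = 6218701/290 (y = (5/2 - 43/(-145)) + ((8309 + 5369) + 7763) = (5/2 - 43*(-1/145)) + (13678 + 7763) = (5/2 + 43/145) + 21441 = 811/290 + 21441 = 6218701/290 ≈ 21444.)
(26234 + y)/(-2261*(-5) - 17396) = (26234 + 6218701/290)/(-2261*(-5) - 17396) = 13826561/(290*(11305 - 17396)) = (13826561/290)/(-6091) = (13826561/290)*(-1/6091) = -13826561/1766390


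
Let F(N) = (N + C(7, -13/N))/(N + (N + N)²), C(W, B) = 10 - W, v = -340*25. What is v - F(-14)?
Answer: -594999/70 ≈ -8500.0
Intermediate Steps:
v = -8500
F(N) = (3 + N)/(N + 4*N²) (F(N) = (N + (10 - 1*7))/(N + (N + N)²) = (N + (10 - 7))/(N + (2*N)²) = (N + 3)/(N + 4*N²) = (3 + N)/(N + 4*N²))
v - F(-14) = -8500 - (3 - 14)/((-14)*(1 + 4*(-14))) = -8500 - (-1)*(-11)/(14*(1 - 56)) = -8500 - (-1)*(-11)/(14*(-55)) = -8500 - (-1)*(-1)*(-11)/(14*55) = -8500 - 1*(-1/70) = -8500 + 1/70 = -594999/70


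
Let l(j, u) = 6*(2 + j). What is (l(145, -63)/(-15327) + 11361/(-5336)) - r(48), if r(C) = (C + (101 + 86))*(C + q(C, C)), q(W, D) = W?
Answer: -205027283191/9087208 ≈ -22562.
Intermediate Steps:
l(j, u) = 12 + 6*j
r(C) = 2*C*(187 + C) (r(C) = (C + (101 + 86))*(C + C) = (C + 187)*(2*C) = (187 + C)*(2*C) = 2*C*(187 + C))
(l(145, -63)/(-15327) + 11361/(-5336)) - r(48) = ((12 + 6*145)/(-15327) + 11361/(-5336)) - 2*48*(187 + 48) = ((12 + 870)*(-1/15327) + 11361*(-1/5336)) - 2*48*235 = (882*(-1/15327) - 11361/5336) - 1*22560 = (-98/1703 - 11361/5336) - 22560 = -19870711/9087208 - 22560 = -205027283191/9087208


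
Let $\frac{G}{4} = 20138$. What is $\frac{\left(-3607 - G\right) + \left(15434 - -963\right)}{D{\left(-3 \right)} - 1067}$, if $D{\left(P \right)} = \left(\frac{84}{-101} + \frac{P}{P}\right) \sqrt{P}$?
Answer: $\frac{368776626427}{5806863578} + \frac{58173677 i \sqrt{3}}{5806863578} \approx 63.507 + 0.017352 i$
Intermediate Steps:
$G = 80552$ ($G = 4 \cdot 20138 = 80552$)
$D{\left(P \right)} = \frac{17 \sqrt{P}}{101}$ ($D{\left(P \right)} = \left(84 \left(- \frac{1}{101}\right) + 1\right) \sqrt{P} = \left(- \frac{84}{101} + 1\right) \sqrt{P} = \frac{17 \sqrt{P}}{101}$)
$\frac{\left(-3607 - G\right) + \left(15434 - -963\right)}{D{\left(-3 \right)} - 1067} = \frac{\left(-3607 - 80552\right) + \left(15434 - -963\right)}{\frac{17 \sqrt{-3}}{101} - 1067} = \frac{\left(-3607 - 80552\right) + \left(15434 + 963\right)}{\frac{17 i \sqrt{3}}{101} - 1067} = \frac{-84159 + 16397}{\frac{17 i \sqrt{3}}{101} - 1067} = - \frac{67762}{-1067 + \frac{17 i \sqrt{3}}{101}}$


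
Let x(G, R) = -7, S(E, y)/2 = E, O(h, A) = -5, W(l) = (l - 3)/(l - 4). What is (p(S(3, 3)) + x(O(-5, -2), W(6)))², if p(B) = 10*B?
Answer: 2809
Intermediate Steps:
W(l) = (-3 + l)/(-4 + l)
S(E, y) = 2*E
(p(S(3, 3)) + x(O(-5, -2), W(6)))² = (10*(2*3) - 7)² = (10*6 - 7)² = (60 - 7)² = 53² = 2809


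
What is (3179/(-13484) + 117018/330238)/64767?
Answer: 264022055/144201432489132 ≈ 1.8309e-6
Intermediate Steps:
(3179/(-13484) + 117018/330238)/64767 = (3179*(-1/13484) + 117018*(1/330238))*(1/64767) = (-3179/13484 + 58509/165119)*(1/64767) = (264022055/2226464596)*(1/64767) = 264022055/144201432489132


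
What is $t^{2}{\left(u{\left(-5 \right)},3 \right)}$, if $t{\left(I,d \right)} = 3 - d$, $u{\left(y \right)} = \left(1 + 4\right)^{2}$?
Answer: $0$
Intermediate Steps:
$u{\left(y \right)} = 25$ ($u{\left(y \right)} = 5^{2} = 25$)
$t^{2}{\left(u{\left(-5 \right)},3 \right)} = \left(3 - 3\right)^{2} = 0^{2} = 0$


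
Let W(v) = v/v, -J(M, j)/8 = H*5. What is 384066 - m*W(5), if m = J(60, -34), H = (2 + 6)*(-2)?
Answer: 383426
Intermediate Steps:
H = -16 (H = 8*(-2) = -16)
J(M, j) = 640 (J(M, j) = -(-128)*5 = -8*(-80) = 640)
m = 640
W(v) = 1
384066 - m*W(5) = 384066 - 640 = 383426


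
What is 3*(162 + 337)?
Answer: 1497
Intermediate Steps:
3*(162 + 337) = 3*499 = 1497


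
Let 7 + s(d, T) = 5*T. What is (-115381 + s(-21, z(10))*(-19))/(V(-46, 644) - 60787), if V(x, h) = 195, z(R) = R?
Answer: 58099/30296 ≈ 1.9177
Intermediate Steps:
s(d, T) = -7 + 5*T
(-115381 + s(-21, z(10))*(-19))/(V(-46, 644) - 60787) = (-115381 + (-7 + 5*10)*(-19))/(195 - 60787) = (-115381 + (-7 + 50)*(-19))/(-60592) = (-115381 + 43*(-19))*(-1/60592) = (-115381 - 817)*(-1/60592) = -116198*(-1/60592) = 58099/30296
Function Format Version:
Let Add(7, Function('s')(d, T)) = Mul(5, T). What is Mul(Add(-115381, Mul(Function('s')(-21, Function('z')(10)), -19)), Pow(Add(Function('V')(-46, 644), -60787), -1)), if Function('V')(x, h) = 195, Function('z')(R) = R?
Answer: Rational(58099, 30296) ≈ 1.9177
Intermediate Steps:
Function('s')(d, T) = Add(-7, Mul(5, T))
Mul(Add(-115381, Mul(Function('s')(-21, Function('z')(10)), -19)), Pow(Add(Function('V')(-46, 644), -60787), -1)) = Mul(Add(-115381, Mul(Add(-7, Mul(5, 10)), -19)), Pow(Add(195, -60787), -1)) = Mul(Add(-115381, Mul(Add(-7, 50), -19)), Pow(-60592, -1)) = Mul(Add(-115381, Mul(43, -19)), Rational(-1, 60592)) = Mul(Add(-115381, -817), Rational(-1, 60592)) = Mul(-116198, Rational(-1, 60592)) = Rational(58099, 30296)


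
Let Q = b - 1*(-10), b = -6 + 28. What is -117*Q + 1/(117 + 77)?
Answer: -726335/194 ≈ -3744.0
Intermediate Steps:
b = 22
Q = 32 (Q = 22 - 1*(-10) = 22 + 10 = 32)
-117*Q + 1/(117 + 77) = -117*32 + 1/(117 + 77) = -3744 + 1/194 = -726335/194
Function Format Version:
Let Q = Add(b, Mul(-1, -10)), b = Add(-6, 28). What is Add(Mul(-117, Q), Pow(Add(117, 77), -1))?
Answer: Rational(-726335, 194) ≈ -3744.0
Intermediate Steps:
b = 22
Q = 32 (Q = Add(22, Mul(-1, -10)) = Add(22, 10) = 32)
Add(Mul(-117, Q), Pow(Add(117, 77), -1)) = Add(Mul(-117, 32), Pow(Add(117, 77), -1)) = Add(-3744, Pow(194, -1)) = Add(-3744, Rational(1, 194)) = Rational(-726335, 194)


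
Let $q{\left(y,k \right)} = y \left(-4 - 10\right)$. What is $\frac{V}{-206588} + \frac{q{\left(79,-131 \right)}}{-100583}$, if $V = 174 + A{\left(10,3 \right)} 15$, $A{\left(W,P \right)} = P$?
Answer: $\frac{29494093}{2968462972} \approx 0.0099358$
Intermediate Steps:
$q{\left(y,k \right)} = - 14 y$ ($q{\left(y,k \right)} = y \left(-14\right) = - 14 y$)
$V = 219$ ($V = 174 + 3 \cdot 15 = 174 + 45 = 219$)
$\frac{V}{-206588} + \frac{q{\left(79,-131 \right)}}{-100583} = \frac{219}{-206588} + \frac{\left(-14\right) 79}{-100583} = 219 \left(- \frac{1}{206588}\right) - - \frac{158}{14369} = - \frac{219}{206588} + \frac{158}{14369} = \frac{29494093}{2968462972}$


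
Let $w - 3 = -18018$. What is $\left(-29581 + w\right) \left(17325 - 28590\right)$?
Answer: $536168940$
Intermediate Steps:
$w = -18015$ ($w = 3 - 18018 = -18015$)
$\left(-29581 + w\right) \left(17325 - 28590\right) = \left(-29581 - 18015\right) \left(17325 - 28590\right) = \left(-47596\right) \left(-11265\right) = 536168940$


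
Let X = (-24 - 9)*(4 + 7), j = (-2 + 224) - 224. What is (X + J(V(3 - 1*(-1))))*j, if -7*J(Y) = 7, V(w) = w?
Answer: 728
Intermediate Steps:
J(Y) = -1 (J(Y) = -1/7*7 = -1)
j = -2 (j = 222 - 224 = -2)
X = -363 (X = -33*11 = -363)
(X + J(V(3 - 1*(-1))))*j = (-363 - 1)*(-2) = -364*(-2) = 728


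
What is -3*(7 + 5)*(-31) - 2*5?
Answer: 1106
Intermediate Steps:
-3*(7 + 5)*(-31) - 2*5 = -3*12*(-31) - 10 = -36*(-31) - 10 = 1116 - 10 = 1106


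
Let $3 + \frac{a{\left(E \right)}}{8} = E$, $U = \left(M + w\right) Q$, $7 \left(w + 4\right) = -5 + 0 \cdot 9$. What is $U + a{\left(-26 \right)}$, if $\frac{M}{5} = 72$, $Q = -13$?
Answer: $- \frac{33955}{7} \approx -4850.7$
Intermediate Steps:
$M = 360$ ($M = 5 \cdot 72 = 360$)
$w = - \frac{33}{7}$ ($w = -4 + \frac{-5 + 0 \cdot 9}{7} = -4 + \frac{-5 + 0}{7} = -4 + \frac{1}{7} \left(-5\right) = -4 - \frac{5}{7} = - \frac{33}{7} \approx -4.7143$)
$U = - \frac{32331}{7}$ ($U = \left(360 - \frac{33}{7}\right) \left(-13\right) = \frac{2487}{7} \left(-13\right) = - \frac{32331}{7} \approx -4618.7$)
$a{\left(E \right)} = -24 + 8 E$
$U + a{\left(-26 \right)} = - \frac{32331}{7} + \left(-24 + 8 \left(-26\right)\right) = - \frac{32331}{7} - 232 = - \frac{33955}{7}$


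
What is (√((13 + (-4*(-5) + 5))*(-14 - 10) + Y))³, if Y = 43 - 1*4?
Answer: -2619*I*√97 ≈ -25794.0*I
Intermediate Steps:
Y = 39 (Y = 43 - 4 = 39)
(√((13 + (-4*(-5) + 5))*(-14 - 10) + Y))³ = (√((13 + (-4*(-5) + 5))*(-14 - 10) + 39))³ = (√((13 + (20 + 5))*(-24) + 39))³ = (√((13 + 25)*(-24) + 39))³ = (√(38*(-24) + 39))³ = (√(-912 + 39))³ = (√(-873))³ = (3*I*√97)³ = -2619*I*√97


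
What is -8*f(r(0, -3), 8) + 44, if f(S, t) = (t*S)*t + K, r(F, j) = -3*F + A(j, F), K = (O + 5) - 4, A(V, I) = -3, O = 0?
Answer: 1572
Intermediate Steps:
K = 1 (K = (0 + 5) - 4 = 5 - 4 = 1)
r(F, j) = -3 - 3*F (r(F, j) = -3*F - 3 = -3 - 3*F)
f(S, t) = 1 + S*t² (f(S, t) = (t*S)*t + 1 = (S*t)*t + 1 = S*t² + 1 = 1 + S*t²)
-8*f(r(0, -3), 8) + 44 = -8*(1 + (-3 - 3*0)*8²) + 44 = -8*(1 + (-3 + 0)*64) + 44 = -8*(1 - 3*64) + 44 = -8*(1 - 192) + 44 = -8*(-191) + 44 = 1528 + 44 = 1572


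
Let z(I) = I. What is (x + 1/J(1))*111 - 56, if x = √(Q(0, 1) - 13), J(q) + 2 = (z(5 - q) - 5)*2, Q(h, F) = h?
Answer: -335/4 + 111*I*√13 ≈ -83.75 + 400.22*I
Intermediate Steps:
J(q) = -2 - 2*q (J(q) = -2 + ((5 - q) - 5)*2 = -2 - q*2 = -2 - 2*q)
x = I*√13 (x = √(0 - 13) = √(-13) = I*√13 ≈ 3.6056*I)
(x + 1/J(1))*111 - 56 = (I*√13 + 1/(-2 - 2*1))*111 - 56 = (I*√13 + 1/(-2 - 2))*111 - 56 = (I*√13 + 1/(-4))*111 - 56 = (I*√13 - ¼)*111 - 56 = (-¼ + I*√13)*111 - 56 = (-111/4 + 111*I*√13) - 56 = -335/4 + 111*I*√13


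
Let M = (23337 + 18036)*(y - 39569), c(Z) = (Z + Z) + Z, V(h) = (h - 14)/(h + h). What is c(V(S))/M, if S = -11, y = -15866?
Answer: -5/3363817974 ≈ -1.4864e-9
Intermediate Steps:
V(h) = (-14 + h)/(2*h) (V(h) = (-14 + h)/((2*h)) = (-14 + h)*(1/(2*h)) = (-14 + h)/(2*h))
c(Z) = 3*Z (c(Z) = 2*Z + Z = 3*Z)
M = -2293512255 (M = (23337 + 18036)*(-15866 - 39569) = 41373*(-55435) = -2293512255)
c(V(S))/M = (3*((1/2)*(-14 - 11)/(-11)))/(-2293512255) = (3*((1/2)*(-1/11)*(-25)))*(-1/2293512255) = (3*(25/22))*(-1/2293512255) = (75/22)*(-1/2293512255) = -5/3363817974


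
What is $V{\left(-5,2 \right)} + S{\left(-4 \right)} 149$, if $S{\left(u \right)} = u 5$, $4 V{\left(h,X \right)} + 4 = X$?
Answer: $- \frac{5961}{2} \approx -2980.5$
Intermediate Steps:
$V{\left(h,X \right)} = -1 + \frac{X}{4}$
$S{\left(u \right)} = 5 u$
$V{\left(-5,2 \right)} + S{\left(-4 \right)} 149 = \left(-1 + \frac{1}{4} \cdot 2\right) + 5 \left(-4\right) 149 = \left(-1 + \frac{1}{2}\right) - 2980 = - \frac{1}{2} - 2980 = - \frac{5961}{2}$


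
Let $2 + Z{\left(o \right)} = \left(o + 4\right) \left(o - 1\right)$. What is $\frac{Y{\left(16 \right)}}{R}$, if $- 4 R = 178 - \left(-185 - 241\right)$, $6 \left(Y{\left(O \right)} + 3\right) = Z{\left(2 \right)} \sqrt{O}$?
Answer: $\frac{1}{453} \approx 0.0022075$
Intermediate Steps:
$Z{\left(o \right)} = -2 + \left(-1 + o\right) \left(4 + o\right)$ ($Z{\left(o \right)} = -2 + \left(o + 4\right) \left(o - 1\right) = -2 + \left(4 + o\right) \left(-1 + o\right) = -2 + \left(-1 + o\right) \left(4 + o\right)$)
$Y{\left(O \right)} = -3 + \frac{2 \sqrt{O}}{3}$ ($Y{\left(O \right)} = -3 + \frac{\left(-6 + 2^{2} + 3 \cdot 2\right) \sqrt{O}}{6} = -3 + \frac{\left(-6 + 4 + 6\right) \sqrt{O}}{6} = -3 + \frac{4 \sqrt{O}}{6} = -3 + \frac{2 \sqrt{O}}{3}$)
$R = -151$ ($R = - \frac{178 - \left(-185 - 241\right)}{4} = - \frac{178 - -426}{4} = - \frac{178 + 426}{4} = \left(- \frac{1}{4}\right) 604 = -151$)
$\frac{Y{\left(16 \right)}}{R} = \frac{-3 + \frac{2 \sqrt{16}}{3}}{-151} = \left(-3 + \frac{2}{3} \cdot 4\right) \left(- \frac{1}{151}\right) = \left(-3 + \frac{8}{3}\right) \left(- \frac{1}{151}\right) = \left(- \frac{1}{3}\right) \left(- \frac{1}{151}\right) = \frac{1}{453}$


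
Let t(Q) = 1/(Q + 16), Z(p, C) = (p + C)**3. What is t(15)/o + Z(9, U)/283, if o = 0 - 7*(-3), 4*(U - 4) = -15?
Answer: 32993215/11790912 ≈ 2.7982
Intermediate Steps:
U = 1/4 (U = 4 + (1/4)*(-15) = 4 - 15/4 = 1/4 ≈ 0.25000)
Z(p, C) = (C + p)**3
t(Q) = 1/(16 + Q)
o = 21 (o = 0 + 21 = 21)
t(15)/o + Z(9, U)/283 = 1/((16 + 15)*21) + (1/4 + 9)**3/283 = (1/21)/31 + (37/4)**3*(1/283) = (1/31)*(1/21) + (50653/64)*(1/283) = 1/651 + 50653/18112 = 32993215/11790912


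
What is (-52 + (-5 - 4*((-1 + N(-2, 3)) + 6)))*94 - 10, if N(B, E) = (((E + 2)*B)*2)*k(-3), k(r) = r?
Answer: -29808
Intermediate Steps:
N(B, E) = -6*B*(2 + E) (N(B, E) = (((E + 2)*B)*2)*(-3) = (((2 + E)*B)*2)*(-3) = ((B*(2 + E))*2)*(-3) = (2*B*(2 + E))*(-3) = -6*B*(2 + E))
(-52 + (-5 - 4*((-1 + N(-2, 3)) + 6)))*94 - 10 = (-52 + (-5 - 4*((-1 - 6*(-2)*(2 + 3)) + 6)))*94 - 10 = (-52 + (-5 - 4*((-1 - 6*(-2)*5) + 6)))*94 - 10 = (-52 + (-5 - 4*((-1 + 60) + 6)))*94 - 10 = (-52 + (-5 - 4*(59 + 6)))*94 - 10 = (-52 + (-5 - 4*65))*94 - 10 = (-52 + (-5 - 1*260))*94 - 10 = (-52 + (-5 - 260))*94 - 10 = (-52 - 265)*94 - 10 = -317*94 - 10 = -29798 - 10 = -29808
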